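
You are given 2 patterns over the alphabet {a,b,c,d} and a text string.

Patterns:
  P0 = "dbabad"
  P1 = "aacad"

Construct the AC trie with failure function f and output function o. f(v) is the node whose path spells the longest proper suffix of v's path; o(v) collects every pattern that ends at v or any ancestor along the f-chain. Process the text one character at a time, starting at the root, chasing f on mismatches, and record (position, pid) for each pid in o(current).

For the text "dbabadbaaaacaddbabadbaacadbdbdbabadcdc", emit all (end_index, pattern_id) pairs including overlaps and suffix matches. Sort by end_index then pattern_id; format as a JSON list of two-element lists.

Construct AC machine:
Trie nodes:
  n0 'ε': a→7 d→1
  n1 'd': b→2
  n2 'db': a→3
  n3 'dba': b→4
  n4 'dbab': a→5
  n5 'dbaba': d→6
  n6 'dbabad': ·  ←P0
  n7 'a': a→8
  n8 'aa': c→9
  n9 'aac': a→10
  n10 'aaca': d→11
  n11 'aacad': ·  ←P1

BFS fail/out derivation:
  fail(1) 'd': from fail(0)=0 chase 'd': 0 ⇒ 0;  out=∅∪out(0)=∅
  fail(7) 'a': from fail(0)=0 chase 'a': 0 ⇒ 0;  out=∅∪out(0)=∅
  fail(2) 'db': from fail(1)=0 chase 'b': 0 ⇒ 0;  out=∅∪out(0)=∅
  fail(8) 'aa': from fail(7)=0 chase 'a': 0 ⇒ 7;  out=∅∪out(7)=∅
  fail(3) 'dba': from fail(2)=0 chase 'a': 0 ⇒ 7;  out=∅∪out(7)=∅
  fail(9) 'aac': from fail(8)=7 chase 'c': 7→0 ⇒ 0;  out=∅∪out(0)=∅
  fail(4) 'dbab': from fail(3)=7 chase 'b': 7→0 ⇒ 0;  out=∅∪out(0)=∅
  fail(10) 'aaca': from fail(9)=0 chase 'a': 0 ⇒ 7;  out=∅∪out(7)=∅
  fail(5) 'dbaba': from fail(4)=0 chase 'a': 0 ⇒ 7;  out=∅∪out(7)=∅
  fail(11) 'aacad': from fail(10)=7 chase 'd': 7→0 ⇒ 1;  out={1}∪out(1)={1}
  fail(6) 'dbabad': from fail(5)=7 chase 'd': 7→0 ⇒ 1;  out={0}∪out(1)={0}

Text stream:
[0] read 'd'  n0⇒n1
[1] read 'b'  n1⇒n2
[2] read 'a'  n2⇒n3
[3] read 'b'  n3⇒n4
[4] read 'a'  n4⇒n5
[5] read 'd'  n5⇒n6  emit P0@[0:5]
[6] read 'b'  n6⇒n2 (via fail)
[7] read 'a'  n2⇒n3
[8] read 'a'  n3⇒n8 (via fail)
[9] read 'a'  n8⇒n8 (via fail)
[10] read 'a'  n8⇒n8 (via fail)
[11] read 'c'  n8⇒n9
[12] read 'a'  n9⇒n10
[13] read 'd'  n10⇒n11  emit P1@[9:13]
[14] read 'd'  n11⇒n1 (via fail)
[15] read 'b'  n1⇒n2
[16] read 'a'  n2⇒n3
[17] read 'b'  n3⇒n4
[18] read 'a'  n4⇒n5
[19] read 'd'  n5⇒n6  emit P0@[14:19]
[20] read 'b'  n6⇒n2 (via fail)
[21] read 'a'  n2⇒n3
[22] read 'a'  n3⇒n8 (via fail)
[23] read 'c'  n8⇒n9
[24] read 'a'  n9⇒n10
[25] read 'd'  n10⇒n11  emit P1@[21:25]
[26] read 'b'  n11⇒n2 (via fail)
[27] read 'd'  n2⇒n1 (via fail)
[28] read 'b'  n1⇒n2
[29] read 'd'  n2⇒n1 (via fail)
[30] read 'b'  n1⇒n2
[31] read 'a'  n2⇒n3
[32] read 'b'  n3⇒n4
[33] read 'a'  n4⇒n5
[34] read 'd'  n5⇒n6  emit P0@[29:34]
[35] read 'c'  n6⇒n0 (via fail)
[36] read 'd'  n0⇒n1
[37] read 'c'  n1⇒n0 (via fail)

Matches: [[5,0],[13,1],[19,0],[25,1],[34,0]]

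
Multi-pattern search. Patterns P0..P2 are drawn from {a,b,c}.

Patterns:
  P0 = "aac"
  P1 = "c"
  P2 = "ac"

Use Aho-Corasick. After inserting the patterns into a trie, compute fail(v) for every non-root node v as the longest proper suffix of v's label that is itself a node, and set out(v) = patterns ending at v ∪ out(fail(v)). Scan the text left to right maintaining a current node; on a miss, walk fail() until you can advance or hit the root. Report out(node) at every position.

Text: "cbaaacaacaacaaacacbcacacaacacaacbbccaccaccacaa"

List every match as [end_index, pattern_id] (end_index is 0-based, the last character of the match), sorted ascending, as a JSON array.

Build automaton:
Trie nodes:
  0='ε' goto a→1 c→4
  1='a' goto a→2 c→5
  2='aa' goto c→3
  3='aac' goto ·  [P0 ends]
  4='c' goto ·  [P1 ends]
  5='ac' goto ·  [P2 ends]

Failure links (BFS by depth):
  n1('a'): parent n0 fail=0; on 'a' 0 → fail=0;  out ∅∪∅=∅
  n4('c'): parent n0 fail=0; on 'c' 0 → fail=0;  out {1}∪∅={1}
  n2('aa'): parent n1 fail=0; on 'a' 0 → fail=1;  out ∅∪∅=∅
  n5('ac'): parent n1 fail=0; on 'c' 0 → fail=4;  out {2}∪{1}={1,2}
  n3('aac'): parent n2 fail=1; on 'c' 1 → fail=5;  out {0}∪{1,2}={0,1,2}

Run:
i=0 'c': node 0→4  emit P1@[0:0]
i=1 'b': node 4→0 ·f
i=2 'a': node 0→1
i=3 'a': node 1→2
i=4 'a': node 2→2 ·f
i=5 'c': node 2→3  emit P0@[3:5],P1@[5:5],P2@[4:5]
i=6 'a': node 3→1 ·f
i=7 'a': node 1→2
i=8 'c': node 2→3  emit P0@[6:8],P1@[8:8],P2@[7:8]
i=9 'a': node 3→1 ·f
i=10 'a': node 1→2
i=11 'c': node 2→3  emit P0@[9:11],P1@[11:11],P2@[10:11]
i=12 'a': node 3→1 ·f
i=13 'a': node 1→2
i=14 'a': node 2→2 ·f
i=15 'c': node 2→3  emit P0@[13:15],P1@[15:15],P2@[14:15]
i=16 'a': node 3→1 ·f
i=17 'c': node 1→5  emit P1@[17:17],P2@[16:17]
i=18 'b': node 5→0 ·f
i=19 'c': node 0→4  emit P1@[19:19]
i=20 'a': node 4→1 ·f
i=21 'c': node 1→5  emit P1@[21:21],P2@[20:21]
i=22 'a': node 5→1 ·f
i=23 'c': node 1→5  emit P1@[23:23],P2@[22:23]
i=24 'a': node 5→1 ·f
i=25 'a': node 1→2
i=26 'c': node 2→3  emit P0@[24:26],P1@[26:26],P2@[25:26]
i=27 'a': node 3→1 ·f
i=28 'c': node 1→5  emit P1@[28:28],P2@[27:28]
i=29 'a': node 5→1 ·f
i=30 'a': node 1→2
i=31 'c': node 2→3  emit P0@[29:31],P1@[31:31],P2@[30:31]
i=32 'b': node 3→0 ·f
i=33 'b': node 0→0
i=34 'c': node 0→4  emit P1@[34:34]
i=35 'c': node 4→4 ·f  emit P1@[35:35]
i=36 'a': node 4→1 ·f
i=37 'c': node 1→5  emit P1@[37:37],P2@[36:37]
i=38 'c': node 5→4 ·f  emit P1@[38:38]
i=39 'a': node 4→1 ·f
i=40 'c': node 1→5  emit P1@[40:40],P2@[39:40]
i=41 'c': node 5→4 ·f  emit P1@[41:41]
i=42 'a': node 4→1 ·f
i=43 'c': node 1→5  emit P1@[43:43],P2@[42:43]
i=44 'a': node 5→1 ·f
i=45 'a': node 1→2

All matches (sorted): [[0,1],[5,0],[5,1],[5,2],[8,0],[8,1],[8,2],[11,0],[11,1],[11,2],[15,0],[15,1],[15,2],[17,1],[17,2],[19,1],[21,1],[21,2],[23,1],[23,2],[26,0],[26,1],[26,2],[28,1],[28,2],[31,0],[31,1],[31,2],[34,1],[35,1],[37,1],[37,2],[38,1],[40,1],[40,2],[41,1],[43,1],[43,2]]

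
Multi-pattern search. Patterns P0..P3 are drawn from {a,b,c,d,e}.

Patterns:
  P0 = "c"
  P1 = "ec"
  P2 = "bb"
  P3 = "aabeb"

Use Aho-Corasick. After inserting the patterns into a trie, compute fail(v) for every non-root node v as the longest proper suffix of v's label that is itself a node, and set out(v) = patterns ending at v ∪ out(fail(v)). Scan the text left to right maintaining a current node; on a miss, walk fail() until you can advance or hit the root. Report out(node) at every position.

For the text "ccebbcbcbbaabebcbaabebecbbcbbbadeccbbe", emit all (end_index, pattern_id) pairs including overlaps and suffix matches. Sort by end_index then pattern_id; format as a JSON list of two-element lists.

Build automaton:
Trie nodes:
  0='ε' goto a→6 b→4 c→1 e→2
  1='c' goto ·  [P0 ends]
  2='e' goto c→3
  3='ec' goto ·  [P1 ends]
  4='b' goto b→5
  5='bb' goto ·  [P2 ends]
  6='a' goto a→7
  7='aa' goto b→8
  8='aab' goto e→9
  9='aabe' goto b→10
  10='aabeb' goto ·  [P3 ends]

Failure links (BFS by depth):
  fail(1) 'c': from fail(0)=0 chase 'c': 0 ⇒ 0;  out={0}∪out(0)={0}
  fail(2) 'e': from fail(0)=0 chase 'e': 0 ⇒ 0;  out=∅∪out(0)=∅
  fail(4) 'b': from fail(0)=0 chase 'b': 0 ⇒ 0;  out=∅∪out(0)=∅
  fail(6) 'a': from fail(0)=0 chase 'a': 0 ⇒ 0;  out=∅∪out(0)=∅
  fail(3) 'ec': from fail(2)=0 chase 'c': 0 ⇒ 1;  out={1}∪out(1)={0,1}
  fail(5) 'bb': from fail(4)=0 chase 'b': 0 ⇒ 4;  out={2}∪out(4)={2}
  fail(7) 'aa': from fail(6)=0 chase 'a': 0 ⇒ 6;  out=∅∪out(6)=∅
  fail(8) 'aab': from fail(7)=6 chase 'b': 6→0 ⇒ 4;  out=∅∪out(4)=∅
  fail(9) 'aabe': from fail(8)=4 chase 'e': 4→0 ⇒ 2;  out=∅∪out(2)=∅
  fail(10) 'aabeb': from fail(9)=2 chase 'b': 2→0 ⇒ 4;  out={3}∪out(4)={3}

Scan:
[0] read 'c'  n0⇒n1  emit P0@[0:0]
[1] read 'c'  n1⇒n1 (via fail)  emit P0@[1:1]
[2] read 'e'  n1⇒n2 (via fail)
[3] read 'b'  n2⇒n4 (via fail)
[4] read 'b'  n4⇒n5  emit P2@[3:4]
[5] read 'c'  n5⇒n1 (via fail)  emit P0@[5:5]
[6] read 'b'  n1⇒n4 (via fail)
[7] read 'c'  n4⇒n1 (via fail)  emit P0@[7:7]
[8] read 'b'  n1⇒n4 (via fail)
[9] read 'b'  n4⇒n5  emit P2@[8:9]
[10] read 'a'  n5⇒n6 (via fail)
[11] read 'a'  n6⇒n7
[12] read 'b'  n7⇒n8
[13] read 'e'  n8⇒n9
[14] read 'b'  n9⇒n10  emit P3@[10:14]
[15] read 'c'  n10⇒n1 (via fail)  emit P0@[15:15]
[16] read 'b'  n1⇒n4 (via fail)
[17] read 'a'  n4⇒n6 (via fail)
[18] read 'a'  n6⇒n7
[19] read 'b'  n7⇒n8
[20] read 'e'  n8⇒n9
[21] read 'b'  n9⇒n10  emit P3@[17:21]
[22] read 'e'  n10⇒n2 (via fail)
[23] read 'c'  n2⇒n3  emit P0@[23:23],P1@[22:23]
[24] read 'b'  n3⇒n4 (via fail)
[25] read 'b'  n4⇒n5  emit P2@[24:25]
[26] read 'c'  n5⇒n1 (via fail)  emit P0@[26:26]
[27] read 'b'  n1⇒n4 (via fail)
[28] read 'b'  n4⇒n5  emit P2@[27:28]
[29] read 'b'  n5⇒n5 (via fail)  emit P2@[28:29]
[30] read 'a'  n5⇒n6 (via fail)
[31] read 'd'  n6⇒n0 (via fail)
[32] read 'e'  n0⇒n2
[33] read 'c'  n2⇒n3  emit P0@[33:33],P1@[32:33]
[34] read 'c'  n3⇒n1 (via fail)  emit P0@[34:34]
[35] read 'b'  n1⇒n4 (via fail)
[36] read 'b'  n4⇒n5  emit P2@[35:36]
[37] read 'e'  n5⇒n2 (via fail)

All matches (sorted): [[0,0],[1,0],[4,2],[5,0],[7,0],[9,2],[14,3],[15,0],[21,3],[23,0],[23,1],[25,2],[26,0],[28,2],[29,2],[33,0],[33,1],[34,0],[36,2]]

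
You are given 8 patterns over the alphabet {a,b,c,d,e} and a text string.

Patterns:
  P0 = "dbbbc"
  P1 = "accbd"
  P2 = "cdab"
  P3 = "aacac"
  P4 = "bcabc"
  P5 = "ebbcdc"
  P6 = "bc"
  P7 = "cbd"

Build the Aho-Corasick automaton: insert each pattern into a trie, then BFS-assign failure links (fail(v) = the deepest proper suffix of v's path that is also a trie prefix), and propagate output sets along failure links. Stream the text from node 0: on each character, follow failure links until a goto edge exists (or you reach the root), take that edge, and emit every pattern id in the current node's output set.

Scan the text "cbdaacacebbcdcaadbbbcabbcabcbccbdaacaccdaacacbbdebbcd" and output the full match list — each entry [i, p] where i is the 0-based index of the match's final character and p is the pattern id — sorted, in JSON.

Build automaton:
Trie nodes:
  n0 'ε': a→6 b→19 c→11 d→1 e→24
  n1 'd': b→2
  n2 'db': b→3
  n3 'dbb': b→4
  n4 'dbbb': c→5
  n5 'dbbbc': ·  ←P0
  n6 'a': a→15 c→7
  n7 'ac': c→8
  n8 'acc': b→9
  n9 'accb': d→10
  n10 'accbd': ·  ←P1
  n11 'c': b→30 d→12
  n12 'cd': a→13
  n13 'cda': b→14
  n14 'cdab': ·  ←P2
  n15 'aa': c→16
  n16 'aac': a→17
  n17 'aaca': c→18
  n18 'aacac': ·  ←P3
  n19 'b': c→20
  n20 'bc': a→21  ←P6
  n21 'bca': b→22
  n22 'bcab': c→23
  n23 'bcabc': ·  ←P4
  n24 'e': b→25
  n25 'eb': b→26
  n26 'ebb': c→27
  n27 'ebbc': d→28
  n28 'ebbcd': c→29
  n29 'ebbcdc': ·  ←P5
  n30 'cb': d→31
  n31 'cbd': ·  ←P7

BFS fail/out derivation:
  fail(1) 'd': from fail(0)=0 chase 'd': 0 ⇒ 0;  out=∅∪out(0)=∅
  fail(6) 'a': from fail(0)=0 chase 'a': 0 ⇒ 0;  out=∅∪out(0)=∅
  fail(11) 'c': from fail(0)=0 chase 'c': 0 ⇒ 0;  out=∅∪out(0)=∅
  fail(19) 'b': from fail(0)=0 chase 'b': 0 ⇒ 0;  out=∅∪out(0)=∅
  fail(24) 'e': from fail(0)=0 chase 'e': 0 ⇒ 0;  out=∅∪out(0)=∅
  fail(2) 'db': from fail(1)=0 chase 'b': 0 ⇒ 19;  out=∅∪out(19)=∅
  fail(7) 'ac': from fail(6)=0 chase 'c': 0 ⇒ 11;  out=∅∪out(11)=∅
  fail(12) 'cd': from fail(11)=0 chase 'd': 0 ⇒ 1;  out=∅∪out(1)=∅
  fail(15) 'aa': from fail(6)=0 chase 'a': 0 ⇒ 6;  out=∅∪out(6)=∅
  fail(20) 'bc': from fail(19)=0 chase 'c': 0 ⇒ 11;  out={6}∪out(11)={6}
  fail(25) 'eb': from fail(24)=0 chase 'b': 0 ⇒ 19;  out=∅∪out(19)=∅
  fail(30) 'cb': from fail(11)=0 chase 'b': 0 ⇒ 19;  out=∅∪out(19)=∅
  fail(3) 'dbb': from fail(2)=19 chase 'b': 19→0 ⇒ 19;  out=∅∪out(19)=∅
  fail(8) 'acc': from fail(7)=11 chase 'c': 11→0 ⇒ 11;  out=∅∪out(11)=∅
  fail(13) 'cda': from fail(12)=1 chase 'a': 1→0 ⇒ 6;  out=∅∪out(6)=∅
  fail(16) 'aac': from fail(15)=6 chase 'c': 6 ⇒ 7;  out=∅∪out(7)=∅
  fail(21) 'bca': from fail(20)=11 chase 'a': 11→0 ⇒ 6;  out=∅∪out(6)=∅
  fail(26) 'ebb': from fail(25)=19 chase 'b': 19→0 ⇒ 19;  out=∅∪out(19)=∅
  fail(31) 'cbd': from fail(30)=19 chase 'd': 19→0 ⇒ 1;  out={7}∪out(1)={7}
  fail(4) 'dbbb': from fail(3)=19 chase 'b': 19→0 ⇒ 19;  out=∅∪out(19)=∅
  fail(9) 'accb': from fail(8)=11 chase 'b': 11 ⇒ 30;  out=∅∪out(30)=∅
  fail(14) 'cdab': from fail(13)=6 chase 'b': 6→0 ⇒ 19;  out={2}∪out(19)={2}
  fail(17) 'aaca': from fail(16)=7 chase 'a': 7→11→0 ⇒ 6;  out=∅∪out(6)=∅
  fail(22) 'bcab': from fail(21)=6 chase 'b': 6→0 ⇒ 19;  out=∅∪out(19)=∅
  fail(27) 'ebbc': from fail(26)=19 chase 'c': 19 ⇒ 20;  out=∅∪out(20)={6}
  fail(5) 'dbbbc': from fail(4)=19 chase 'c': 19 ⇒ 20;  out={0}∪out(20)={0,6}
  fail(10) 'accbd': from fail(9)=30 chase 'd': 30 ⇒ 31;  out={1}∪out(31)={1,7}
  fail(18) 'aacac': from fail(17)=6 chase 'c': 6 ⇒ 7;  out={3}∪out(7)={3}
  fail(23) 'bcabc': from fail(22)=19 chase 'c': 19 ⇒ 20;  out={4}∪out(20)={4,6}
  fail(28) 'ebbcd': from fail(27)=20 chase 'd': 20→11 ⇒ 12;  out=∅∪out(12)=∅
  fail(29) 'ebbcdc': from fail(28)=12 chase 'c': 12→1→0 ⇒ 11;  out={5}∪out(11)={5}

Scan:
pos 0 'c': at 11
pos 1 'b': at 30
pos 2 'd': at 31  emit P7@[0:2]
pos 3 'a': at 6 (via fail)
pos 4 'a': at 15
pos 5 'c': at 16
pos 6 'a': at 17
pos 7 'c': at 18  emit P3@[3:7]
pos 8 'e': at 24 (via fail)
pos 9 'b': at 25
pos 10 'b': at 26
pos 11 'c': at 27  emit P6@[10:11]
pos 12 'd': at 28
pos 13 'c': at 29  emit P5@[8:13]
pos 14 'a': at 6 (via fail)
pos 15 'a': at 15
pos 16 'd': at 1 (via fail)
pos 17 'b': at 2
pos 18 'b': at 3
pos 19 'b': at 4
pos 20 'c': at 5  emit P0@[16:20],P6@[19:20]
pos 21 'a': at 21 (via fail)
pos 22 'b': at 22
pos 23 'b': at 19 (via fail)
pos 24 'c': at 20  emit P6@[23:24]
pos 25 'a': at 21
pos 26 'b': at 22
pos 27 'c': at 23  emit P4@[23:27],P6@[26:27]
pos 28 'b': at 30 (via fail)
pos 29 'c': at 20 (via fail)  emit P6@[28:29]
pos 30 'c': at 11 (via fail)
pos 31 'b': at 30
pos 32 'd': at 31  emit P7@[30:32]
pos 33 'a': at 6 (via fail)
pos 34 'a': at 15
pos 35 'c': at 16
pos 36 'a': at 17
pos 37 'c': at 18  emit P3@[33:37]
pos 38 'c': at 8 (via fail)
pos 39 'd': at 12 (via fail)
pos 40 'a': at 13
pos 41 'a': at 15 (via fail)
pos 42 'c': at 16
pos 43 'a': at 17
pos 44 'c': at 18  emit P3@[40:44]
pos 45 'b': at 30 (via fail)
pos 46 'b': at 19 (via fail)
pos 47 'd': at 1 (via fail)
pos 48 'e': at 24 (via fail)
pos 49 'b': at 25
pos 50 'b': at 26
pos 51 'c': at 27  emit P6@[50:51]
pos 52 'd': at 28

Matches: [[2,7],[7,3],[11,6],[13,5],[20,0],[20,6],[24,6],[27,4],[27,6],[29,6],[32,7],[37,3],[44,3],[51,6]]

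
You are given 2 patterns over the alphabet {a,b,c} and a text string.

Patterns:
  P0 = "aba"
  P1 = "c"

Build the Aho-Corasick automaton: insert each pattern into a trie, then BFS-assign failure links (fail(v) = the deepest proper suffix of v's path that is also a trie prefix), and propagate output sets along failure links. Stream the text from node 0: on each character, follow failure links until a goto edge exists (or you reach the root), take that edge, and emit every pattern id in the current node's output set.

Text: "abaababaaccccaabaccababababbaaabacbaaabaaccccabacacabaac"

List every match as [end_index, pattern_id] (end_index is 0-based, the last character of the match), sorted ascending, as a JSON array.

Build:
Trie (insert patterns):
  0='ε' goto a→1 c→4
  1='a' goto b→2
  2='ab' goto a→3
  3='aba' goto ·  ←P0
  4='c' goto ·  ←P1

Failure links (BFS by depth):
  fail(1) 'a': from fail(0)=0 chase 'a': 0 ⇒ 0;  out=∅∪out(0)=∅
  fail(4) 'c': from fail(0)=0 chase 'c': 0 ⇒ 0;  out={1}∪out(0)={1}
  fail(2) 'ab': from fail(1)=0 chase 'b': 0 ⇒ 0;  out=∅∪out(0)=∅
  fail(3) 'aba': from fail(2)=0 chase 'a': 0 ⇒ 1;  out={0}∪out(1)={0}

Run:
i=0 'a': node 0→1
i=1 'b': node 1→2
i=2 'a': node 2→3  ** P0@[0:2]
i=3 'a': node 3→1 (fail-walked)
i=4 'b': node 1→2
i=5 'a': node 2→3  ** P0@[3:5]
i=6 'b': node 3→2 (fail-walked)
i=7 'a': node 2→3  ** P0@[5:7]
i=8 'a': node 3→1 (fail-walked)
i=9 'c': node 1→4 (fail-walked)  ** P1@[9:9]
i=10 'c': node 4→4 (fail-walked)  ** P1@[10:10]
i=11 'c': node 4→4 (fail-walked)  ** P1@[11:11]
i=12 'c': node 4→4 (fail-walked)  ** P1@[12:12]
i=13 'a': node 4→1 (fail-walked)
i=14 'a': node 1→1 (fail-walked)
i=15 'b': node 1→2
i=16 'a': node 2→3  ** P0@[14:16]
i=17 'c': node 3→4 (fail-walked)  ** P1@[17:17]
i=18 'c': node 4→4 (fail-walked)  ** P1@[18:18]
i=19 'a': node 4→1 (fail-walked)
i=20 'b': node 1→2
i=21 'a': node 2→3  ** P0@[19:21]
i=22 'b': node 3→2 (fail-walked)
i=23 'a': node 2→3  ** P0@[21:23]
i=24 'b': node 3→2 (fail-walked)
i=25 'a': node 2→3  ** P0@[23:25]
i=26 'b': node 3→2 (fail-walked)
i=27 'b': node 2→0 (fail-walked)
i=28 'a': node 0→1
i=29 'a': node 1→1 (fail-walked)
i=30 'a': node 1→1 (fail-walked)
i=31 'b': node 1→2
i=32 'a': node 2→3  ** P0@[30:32]
i=33 'c': node 3→4 (fail-walked)  ** P1@[33:33]
i=34 'b': node 4→0 (fail-walked)
i=35 'a': node 0→1
i=36 'a': node 1→1 (fail-walked)
i=37 'a': node 1→1 (fail-walked)
i=38 'b': node 1→2
i=39 'a': node 2→3  ** P0@[37:39]
i=40 'a': node 3→1 (fail-walked)
i=41 'c': node 1→4 (fail-walked)  ** P1@[41:41]
i=42 'c': node 4→4 (fail-walked)  ** P1@[42:42]
i=43 'c': node 4→4 (fail-walked)  ** P1@[43:43]
i=44 'c': node 4→4 (fail-walked)  ** P1@[44:44]
i=45 'a': node 4→1 (fail-walked)
i=46 'b': node 1→2
i=47 'a': node 2→3  ** P0@[45:47]
i=48 'c': node 3→4 (fail-walked)  ** P1@[48:48]
i=49 'a': node 4→1 (fail-walked)
i=50 'c': node 1→4 (fail-walked)  ** P1@[50:50]
i=51 'a': node 4→1 (fail-walked)
i=52 'b': node 1→2
i=53 'a': node 2→3  ** P0@[51:53]
i=54 'a': node 3→1 (fail-walked)
i=55 'c': node 1→4 (fail-walked)  ** P1@[55:55]

Matches: [[2,0],[5,0],[7,0],[9,1],[10,1],[11,1],[12,1],[16,0],[17,1],[18,1],[21,0],[23,0],[25,0],[32,0],[33,1],[39,0],[41,1],[42,1],[43,1],[44,1],[47,0],[48,1],[50,1],[53,0],[55,1]]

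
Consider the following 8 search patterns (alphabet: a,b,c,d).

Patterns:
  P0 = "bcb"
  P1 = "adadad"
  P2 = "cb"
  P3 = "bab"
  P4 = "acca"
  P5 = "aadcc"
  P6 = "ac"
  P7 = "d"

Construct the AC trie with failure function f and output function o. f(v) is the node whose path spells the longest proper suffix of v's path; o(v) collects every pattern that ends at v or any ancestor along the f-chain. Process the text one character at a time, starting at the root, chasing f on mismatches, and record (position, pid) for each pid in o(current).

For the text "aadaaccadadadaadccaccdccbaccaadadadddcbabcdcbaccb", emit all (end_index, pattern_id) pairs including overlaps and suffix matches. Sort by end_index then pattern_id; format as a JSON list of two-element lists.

Build automaton:
Trie (insert patterns):
  0='ε' goto a→4 b→1 c→10 d→21
  1='b' goto a→12 c→2
  2='bc' goto b→3
  3='bcb' goto ·  [P0 ends]
  4='a' goto a→17 c→14 d→5
  5='ad' goto a→6
  6='ada' goto d→7
  7='adad' goto a→8
  8='adada' goto d→9
  9='adadad' goto ·  [P1 ends]
  10='c' goto b→11
  11='cb' goto ·  [P2 ends]
  12='ba' goto b→13
  13='bab' goto ·  [P3 ends]
  14='ac' goto c→15  [P6 ends]
  15='acc' goto a→16
  16='acca' goto ·  [P4 ends]
  17='aa' goto d→18
  18='aad' goto c→19
  19='aadc' goto c→20
  20='aadcc' goto ·  [P5 ends]
  21='d' goto ·  [P7 ends]

Failure links (BFS by depth):
  fail(1) 'b': from fail(0)=0 chase 'b': 0 ⇒ 0;  out=∅∪out(0)=∅
  fail(4) 'a': from fail(0)=0 chase 'a': 0 ⇒ 0;  out=∅∪out(0)=∅
  fail(10) 'c': from fail(0)=0 chase 'c': 0 ⇒ 0;  out=∅∪out(0)=∅
  fail(21) 'd': from fail(0)=0 chase 'd': 0 ⇒ 0;  out={7}∪out(0)={7}
  fail(2) 'bc': from fail(1)=0 chase 'c': 0 ⇒ 10;  out=∅∪out(10)=∅
  fail(5) 'ad': from fail(4)=0 chase 'd': 0 ⇒ 21;  out=∅∪out(21)={7}
  fail(11) 'cb': from fail(10)=0 chase 'b': 0 ⇒ 1;  out={2}∪out(1)={2}
  fail(12) 'ba': from fail(1)=0 chase 'a': 0 ⇒ 4;  out=∅∪out(4)=∅
  fail(14) 'ac': from fail(4)=0 chase 'c': 0 ⇒ 10;  out={6}∪out(10)={6}
  fail(17) 'aa': from fail(4)=0 chase 'a': 0 ⇒ 4;  out=∅∪out(4)=∅
  fail(3) 'bcb': from fail(2)=10 chase 'b': 10 ⇒ 11;  out={0}∪out(11)={0,2}
  fail(6) 'ada': from fail(5)=21 chase 'a': 21→0 ⇒ 4;  out=∅∪out(4)=∅
  fail(13) 'bab': from fail(12)=4 chase 'b': 4→0 ⇒ 1;  out={3}∪out(1)={3}
  fail(15) 'acc': from fail(14)=10 chase 'c': 10→0 ⇒ 10;  out=∅∪out(10)=∅
  fail(18) 'aad': from fail(17)=4 chase 'd': 4 ⇒ 5;  out=∅∪out(5)={7}
  fail(7) 'adad': from fail(6)=4 chase 'd': 4 ⇒ 5;  out=∅∪out(5)={7}
  fail(16) 'acca': from fail(15)=10 chase 'a': 10→0 ⇒ 4;  out={4}∪out(4)={4}
  fail(19) 'aadc': from fail(18)=5 chase 'c': 5→21→0 ⇒ 10;  out=∅∪out(10)=∅
  fail(8) 'adada': from fail(7)=5 chase 'a': 5 ⇒ 6;  out=∅∪out(6)=∅
  fail(20) 'aadcc': from fail(19)=10 chase 'c': 10→0 ⇒ 10;  out={5}∪out(10)={5}
  fail(9) 'adadad': from fail(8)=6 chase 'd': 6 ⇒ 7;  out={1}∪out(7)={1,7}

Run:
i=0 'a': node 0→4
i=1 'a': node 4→17
i=2 'd': node 17→18  emit P7@[2:2]
i=3 'a': node 18→6 (via fail)
i=4 'a': node 6→17 (via fail)
i=5 'c': node 17→14 (via fail)  emit P6@[4:5]
i=6 'c': node 14→15
i=7 'a': node 15→16  emit P4@[4:7]
i=8 'd': node 16→5 (via fail)  emit P7@[8:8]
i=9 'a': node 5→6
i=10 'd': node 6→7  emit P7@[10:10]
i=11 'a': node 7→8
i=12 'd': node 8→9  emit P1@[7:12],P7@[12:12]
i=13 'a': node 9→8 (via fail)
i=14 'a': node 8→17 (via fail)
i=15 'd': node 17→18  emit P7@[15:15]
i=16 'c': node 18→19
i=17 'c': node 19→20  emit P5@[13:17]
i=18 'a': node 20→4 (via fail)
i=19 'c': node 4→14  emit P6@[18:19]
i=20 'c': node 14→15
i=21 'd': node 15→21 (via fail)  emit P7@[21:21]
i=22 'c': node 21→10 (via fail)
i=23 'c': node 10→10 (via fail)
i=24 'b': node 10→11  emit P2@[23:24]
i=25 'a': node 11→12 (via fail)
i=26 'c': node 12→14 (via fail)  emit P6@[25:26]
i=27 'c': node 14→15
i=28 'a': node 15→16  emit P4@[25:28]
i=29 'a': node 16→17 (via fail)
i=30 'd': node 17→18  emit P7@[30:30]
i=31 'a': node 18→6 (via fail)
i=32 'd': node 6→7  emit P7@[32:32]
i=33 'a': node 7→8
i=34 'd': node 8→9  emit P1@[29:34],P7@[34:34]
i=35 'd': node 9→21 (via fail)  emit P7@[35:35]
i=36 'd': node 21→21 (via fail)  emit P7@[36:36]
i=37 'c': node 21→10 (via fail)
i=38 'b': node 10→11  emit P2@[37:38]
i=39 'a': node 11→12 (via fail)
i=40 'b': node 12→13  emit P3@[38:40]
i=41 'c': node 13→2 (via fail)
i=42 'd': node 2→21 (via fail)  emit P7@[42:42]
i=43 'c': node 21→10 (via fail)
i=44 'b': node 10→11  emit P2@[43:44]
i=45 'a': node 11→12 (via fail)
i=46 'c': node 12→14 (via fail)  emit P6@[45:46]
i=47 'c': node 14→15
i=48 'b': node 15→11 (via fail)  emit P2@[47:48]

All matches (sorted): [[2,7],[5,6],[7,4],[8,7],[10,7],[12,1],[12,7],[15,7],[17,5],[19,6],[21,7],[24,2],[26,6],[28,4],[30,7],[32,7],[34,1],[34,7],[35,7],[36,7],[38,2],[40,3],[42,7],[44,2],[46,6],[48,2]]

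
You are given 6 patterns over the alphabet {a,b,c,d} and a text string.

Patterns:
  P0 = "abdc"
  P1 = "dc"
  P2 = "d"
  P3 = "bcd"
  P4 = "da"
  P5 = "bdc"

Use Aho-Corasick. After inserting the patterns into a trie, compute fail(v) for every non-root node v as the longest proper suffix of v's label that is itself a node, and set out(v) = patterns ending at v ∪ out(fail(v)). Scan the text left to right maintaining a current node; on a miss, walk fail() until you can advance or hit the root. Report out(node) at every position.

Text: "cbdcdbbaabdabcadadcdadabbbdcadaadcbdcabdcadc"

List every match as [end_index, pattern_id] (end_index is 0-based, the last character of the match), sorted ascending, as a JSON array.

Build:
Trie nodes:
  0='ε' goto a→1 b→7 d→5
  1='a' goto b→2
  2='ab' goto d→3
  3='abd' goto c→4
  4='abdc' goto ·  [P0 ends]
  5='d' goto a→10 c→6  [P2 ends]
  6='dc' goto ·  [P1 ends]
  7='b' goto c→8 d→11
  8='bc' goto d→9
  9='bcd' goto ·  [P3 ends]
  10='da' goto ·  [P4 ends]
  11='bd' goto c→12
  12='bdc' goto ·  [P5 ends]

Failure links (BFS by depth):
  fail(1) 'a': from fail(0)=0 chase 'a': 0 ⇒ 0;  out=∅∪out(0)=∅
  fail(5) 'd': from fail(0)=0 chase 'd': 0 ⇒ 0;  out={2}∪out(0)={2}
  fail(7) 'b': from fail(0)=0 chase 'b': 0 ⇒ 0;  out=∅∪out(0)=∅
  fail(2) 'ab': from fail(1)=0 chase 'b': 0 ⇒ 7;  out=∅∪out(7)=∅
  fail(6) 'dc': from fail(5)=0 chase 'c': 0 ⇒ 0;  out={1}∪out(0)={1}
  fail(8) 'bc': from fail(7)=0 chase 'c': 0 ⇒ 0;  out=∅∪out(0)=∅
  fail(10) 'da': from fail(5)=0 chase 'a': 0 ⇒ 1;  out={4}∪out(1)={4}
  fail(11) 'bd': from fail(7)=0 chase 'd': 0 ⇒ 5;  out=∅∪out(5)={2}
  fail(3) 'abd': from fail(2)=7 chase 'd': 7 ⇒ 11;  out=∅∪out(11)={2}
  fail(9) 'bcd': from fail(8)=0 chase 'd': 0 ⇒ 5;  out={3}∪out(5)={2,3}
  fail(12) 'bdc': from fail(11)=5 chase 'c': 5 ⇒ 6;  out={5}∪out(6)={1,5}
  fail(4) 'abdc': from fail(3)=11 chase 'c': 11 ⇒ 12;  out={0}∪out(12)={0,1,5}

Scan:
[0] read 'c'  n0⇒n0
[1] read 'b'  n0⇒n7
[2] read 'd'  n7⇒n11  → match P2@[2:2]
[3] read 'c'  n11⇒n12  → match P1@[2:3],P5@[1:3]
[4] read 'd'  n12⇒n5 (via fail)  → match P2@[4:4]
[5] read 'b'  n5⇒n7 (via fail)
[6] read 'b'  n7⇒n7 (via fail)
[7] read 'a'  n7⇒n1 (via fail)
[8] read 'a'  n1⇒n1 (via fail)
[9] read 'b'  n1⇒n2
[10] read 'd'  n2⇒n3  → match P2@[10:10]
[11] read 'a'  n3⇒n10 (via fail)  → match P4@[10:11]
[12] read 'b'  n10⇒n2 (via fail)
[13] read 'c'  n2⇒n8 (via fail)
[14] read 'a'  n8⇒n1 (via fail)
[15] read 'd'  n1⇒n5 (via fail)  → match P2@[15:15]
[16] read 'a'  n5⇒n10  → match P4@[15:16]
[17] read 'd'  n10⇒n5 (via fail)  → match P2@[17:17]
[18] read 'c'  n5⇒n6  → match P1@[17:18]
[19] read 'd'  n6⇒n5 (via fail)  → match P2@[19:19]
[20] read 'a'  n5⇒n10  → match P4@[19:20]
[21] read 'd'  n10⇒n5 (via fail)  → match P2@[21:21]
[22] read 'a'  n5⇒n10  → match P4@[21:22]
[23] read 'b'  n10⇒n2 (via fail)
[24] read 'b'  n2⇒n7 (via fail)
[25] read 'b'  n7⇒n7 (via fail)
[26] read 'd'  n7⇒n11  → match P2@[26:26]
[27] read 'c'  n11⇒n12  → match P1@[26:27],P5@[25:27]
[28] read 'a'  n12⇒n1 (via fail)
[29] read 'd'  n1⇒n5 (via fail)  → match P2@[29:29]
[30] read 'a'  n5⇒n10  → match P4@[29:30]
[31] read 'a'  n10⇒n1 (via fail)
[32] read 'd'  n1⇒n5 (via fail)  → match P2@[32:32]
[33] read 'c'  n5⇒n6  → match P1@[32:33]
[34] read 'b'  n6⇒n7 (via fail)
[35] read 'd'  n7⇒n11  → match P2@[35:35]
[36] read 'c'  n11⇒n12  → match P1@[35:36],P5@[34:36]
[37] read 'a'  n12⇒n1 (via fail)
[38] read 'b'  n1⇒n2
[39] read 'd'  n2⇒n3  → match P2@[39:39]
[40] read 'c'  n3⇒n4  → match P0@[37:40],P1@[39:40],P5@[38:40]
[41] read 'a'  n4⇒n1 (via fail)
[42] read 'd'  n1⇒n5 (via fail)  → match P2@[42:42]
[43] read 'c'  n5⇒n6  → match P1@[42:43]

All matches (sorted): [[2,2],[3,1],[3,5],[4,2],[10,2],[11,4],[15,2],[16,4],[17,2],[18,1],[19,2],[20,4],[21,2],[22,4],[26,2],[27,1],[27,5],[29,2],[30,4],[32,2],[33,1],[35,2],[36,1],[36,5],[39,2],[40,0],[40,1],[40,5],[42,2],[43,1]]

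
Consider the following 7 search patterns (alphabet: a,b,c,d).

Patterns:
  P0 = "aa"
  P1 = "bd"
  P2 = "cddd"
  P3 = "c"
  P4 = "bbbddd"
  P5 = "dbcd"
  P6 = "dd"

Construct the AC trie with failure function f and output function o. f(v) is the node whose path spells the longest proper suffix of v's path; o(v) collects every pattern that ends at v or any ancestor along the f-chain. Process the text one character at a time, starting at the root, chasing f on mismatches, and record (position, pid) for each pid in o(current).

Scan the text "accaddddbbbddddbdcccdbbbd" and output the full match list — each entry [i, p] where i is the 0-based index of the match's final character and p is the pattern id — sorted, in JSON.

Build automaton:
Trie nodes:
  n0 'ε': a→1 b→3 c→5 d→14
  n1 'a': a→2
  n2 'aa': ·  ←P0
  n3 'b': b→9 d→4
  n4 'bd': ·  ←P1
  n5 'c': d→6  ←P3
  n6 'cd': d→7
  n7 'cdd': d→8
  n8 'cddd': ·  ←P2
  n9 'bb': b→10
  n10 'bbb': d→11
  n11 'bbbd': d→12
  n12 'bbbdd': d→13
  n13 'bbbddd': ·  ←P4
  n14 'd': b→15 d→18
  n15 'db': c→16
  n16 'dbc': d→17
  n17 'dbcd': ·  ←P5
  n18 'dd': ·  ←P6

BFS fail/out derivation:
  n1('a'): parent n0 fail=0; on 'a' 0 → fail=0;  out ∅∪∅=∅
  n3('b'): parent n0 fail=0; on 'b' 0 → fail=0;  out ∅∪∅=∅
  n5('c'): parent n0 fail=0; on 'c' 0 → fail=0;  out {3}∪∅={3}
  n14('d'): parent n0 fail=0; on 'd' 0 → fail=0;  out ∅∪∅=∅
  n2('aa'): parent n1 fail=0; on 'a' 0 → fail=1;  out {0}∪∅={0}
  n4('bd'): parent n3 fail=0; on 'd' 0 → fail=14;  out {1}∪∅={1}
  n6('cd'): parent n5 fail=0; on 'd' 0 → fail=14;  out ∅∪∅=∅
  n9('bb'): parent n3 fail=0; on 'b' 0 → fail=3;  out ∅∪∅=∅
  n15('db'): parent n14 fail=0; on 'b' 0 → fail=3;  out ∅∪∅=∅
  n18('dd'): parent n14 fail=0; on 'd' 0 → fail=14;  out {6}∪∅={6}
  n7('cdd'): parent n6 fail=14; on 'd' 14 → fail=18;  out ∅∪{6}={6}
  n10('bbb'): parent n9 fail=3; on 'b' 3 → fail=9;  out ∅∪∅=∅
  n16('dbc'): parent n15 fail=3; on 'c' 3→0 → fail=5;  out ∅∪{3}={3}
  n8('cddd'): parent n7 fail=18; on 'd' 18→14 → fail=18;  out {2}∪{6}={2,6}
  n11('bbbd'): parent n10 fail=9; on 'd' 9→3 → fail=4;  out ∅∪{1}={1}
  n17('dbcd'): parent n16 fail=5; on 'd' 5 → fail=6;  out {5}∪∅={5}
  n12('bbbdd'): parent n11 fail=4; on 'd' 4→14 → fail=18;  out ∅∪{6}={6}
  n13('bbbddd'): parent n12 fail=18; on 'd' 18→14 → fail=18;  out {4}∪{6}={4,6}

Scan:
i=0 'a': node 0→1
i=1 'c': node 1→5 (via fail)  emit P3@[1:1]
i=2 'c': node 5→5 (via fail)  emit P3@[2:2]
i=3 'a': node 5→1 (via fail)
i=4 'd': node 1→14 (via fail)
i=5 'd': node 14→18  emit P6@[4:5]
i=6 'd': node 18→18 (via fail)  emit P6@[5:6]
i=7 'd': node 18→18 (via fail)  emit P6@[6:7]
i=8 'b': node 18→15 (via fail)
i=9 'b': node 15→9 (via fail)
i=10 'b': node 9→10
i=11 'd': node 10→11  emit P1@[10:11]
i=12 'd': node 11→12  emit P6@[11:12]
i=13 'd': node 12→13  emit P4@[8:13],P6@[12:13]
i=14 'd': node 13→18 (via fail)  emit P6@[13:14]
i=15 'b': node 18→15 (via fail)
i=16 'd': node 15→4 (via fail)  emit P1@[15:16]
i=17 'c': node 4→5 (via fail)  emit P3@[17:17]
i=18 'c': node 5→5 (via fail)  emit P3@[18:18]
i=19 'c': node 5→5 (via fail)  emit P3@[19:19]
i=20 'd': node 5→6
i=21 'b': node 6→15 (via fail)
i=22 'b': node 15→9 (via fail)
i=23 'b': node 9→10
i=24 'd': node 10→11  emit P1@[23:24]

Result: [[1,3],[2,3],[5,6],[6,6],[7,6],[11,1],[12,6],[13,4],[13,6],[14,6],[16,1],[17,3],[18,3],[19,3],[24,1]]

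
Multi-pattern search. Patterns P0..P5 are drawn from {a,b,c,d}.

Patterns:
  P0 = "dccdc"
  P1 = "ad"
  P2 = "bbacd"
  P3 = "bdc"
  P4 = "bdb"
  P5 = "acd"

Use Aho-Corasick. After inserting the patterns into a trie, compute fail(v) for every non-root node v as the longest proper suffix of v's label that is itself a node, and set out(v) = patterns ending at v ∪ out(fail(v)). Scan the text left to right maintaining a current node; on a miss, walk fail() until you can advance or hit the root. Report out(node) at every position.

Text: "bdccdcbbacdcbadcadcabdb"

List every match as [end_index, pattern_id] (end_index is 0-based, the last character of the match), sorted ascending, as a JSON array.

Build:
Trie nodes:
  0='ε' goto a→6 b→8 d→1
  1='d' goto c→2
  2='dc' goto c→3
  3='dcc' goto d→4
  4='dccd' goto c→5
  5='dccdc' goto ·  [P0 ends]
  6='a' goto c→16 d→7
  7='ad' goto ·  [P1 ends]
  8='b' goto b→9 d→13
  9='bb' goto a→10
  10='bba' goto c→11
  11='bbac' goto d→12
  12='bbacd' goto ·  [P2 ends]
  13='bd' goto b→15 c→14
  14='bdc' goto ·  [P3 ends]
  15='bdb' goto ·  [P4 ends]
  16='ac' goto d→17
  17='acd' goto ·  [P5 ends]

Failure links (BFS by depth):
  n1('d'): parent n0 fail=0; on 'd' 0 → fail=0;  out ∅∪∅=∅
  n6('a'): parent n0 fail=0; on 'a' 0 → fail=0;  out ∅∪∅=∅
  n8('b'): parent n0 fail=0; on 'b' 0 → fail=0;  out ∅∪∅=∅
  n2('dc'): parent n1 fail=0; on 'c' 0 → fail=0;  out ∅∪∅=∅
  n7('ad'): parent n6 fail=0; on 'd' 0 → fail=1;  out {1}∪∅={1}
  n9('bb'): parent n8 fail=0; on 'b' 0 → fail=8;  out ∅∪∅=∅
  n13('bd'): parent n8 fail=0; on 'd' 0 → fail=1;  out ∅∪∅=∅
  n16('ac'): parent n6 fail=0; on 'c' 0 → fail=0;  out ∅∪∅=∅
  n3('dcc'): parent n2 fail=0; on 'c' 0 → fail=0;  out ∅∪∅=∅
  n10('bba'): parent n9 fail=8; on 'a' 8→0 → fail=6;  out ∅∪∅=∅
  n14('bdc'): parent n13 fail=1; on 'c' 1 → fail=2;  out {3}∪∅={3}
  n15('bdb'): parent n13 fail=1; on 'b' 1→0 → fail=8;  out {4}∪∅={4}
  n17('acd'): parent n16 fail=0; on 'd' 0 → fail=1;  out {5}∪∅={5}
  n4('dccd'): parent n3 fail=0; on 'd' 0 → fail=1;  out ∅∪∅=∅
  n11('bbac'): parent n10 fail=6; on 'c' 6 → fail=16;  out ∅∪∅=∅
  n5('dccdc'): parent n4 fail=1; on 'c' 1 → fail=2;  out {0}∪∅={0}
  n12('bbacd'): parent n11 fail=16; on 'd' 16 → fail=17;  out {2}∪{5}={2,5}

Text stream:
pos 0 'b': at 8
pos 1 'd': at 13
pos 2 'c': at 14  ** P3@[0:2]
pos 3 'c': at 3 (via fail)
pos 4 'd': at 4
pos 5 'c': at 5  ** P0@[1:5]
pos 6 'b': at 8 (via fail)
pos 7 'b': at 9
pos 8 'a': at 10
pos 9 'c': at 11
pos 10 'd': at 12  ** P2@[6:10],P5@[8:10]
pos 11 'c': at 2 (via fail)
pos 12 'b': at 8 (via fail)
pos 13 'a': at 6 (via fail)
pos 14 'd': at 7  ** P1@[13:14]
pos 15 'c': at 2 (via fail)
pos 16 'a': at 6 (via fail)
pos 17 'd': at 7  ** P1@[16:17]
pos 18 'c': at 2 (via fail)
pos 19 'a': at 6 (via fail)
pos 20 'b': at 8 (via fail)
pos 21 'd': at 13
pos 22 'b': at 15  ** P4@[20:22]

Matches: [[2,3],[5,0],[10,2],[10,5],[14,1],[17,1],[22,4]]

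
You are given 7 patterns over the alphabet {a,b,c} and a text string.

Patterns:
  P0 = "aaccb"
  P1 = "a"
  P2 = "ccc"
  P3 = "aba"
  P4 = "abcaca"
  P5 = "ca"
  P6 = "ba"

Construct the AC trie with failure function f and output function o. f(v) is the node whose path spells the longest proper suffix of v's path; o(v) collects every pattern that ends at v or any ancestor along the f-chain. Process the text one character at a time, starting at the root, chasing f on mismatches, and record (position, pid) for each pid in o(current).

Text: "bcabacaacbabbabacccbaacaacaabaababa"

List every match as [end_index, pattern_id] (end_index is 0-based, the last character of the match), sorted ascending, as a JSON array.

Build automaton:
Trie nodes:
  0='ε' goto a→1 b→16 c→6
  1='a' goto a→2 b→9  [P1 ends]
  2='aa' goto c→3
  3='aac' goto c→4
  4='aacc' goto b→5
  5='aaccb' goto ·  [P0 ends]
  6='c' goto a→15 c→7
  7='cc' goto c→8
  8='ccc' goto ·  [P2 ends]
  9='ab' goto a→10 c→11
  10='aba' goto ·  [P3 ends]
  11='abc' goto a→12
  12='abca' goto c→13
  13='abcac' goto a→14
  14='abcaca' goto ·  [P4 ends]
  15='ca' goto ·  [P5 ends]
  16='b' goto a→17
  17='ba' goto ·  [P6 ends]

BFS fail/out derivation:
  n1('a'): parent n0 fail=0; on 'a' 0 → fail=0;  out {1}∪∅={1}
  n6('c'): parent n0 fail=0; on 'c' 0 → fail=0;  out ∅∪∅=∅
  n16('b'): parent n0 fail=0; on 'b' 0 → fail=0;  out ∅∪∅=∅
  n2('aa'): parent n1 fail=0; on 'a' 0 → fail=1;  out ∅∪{1}={1}
  n7('cc'): parent n6 fail=0; on 'c' 0 → fail=6;  out ∅∪∅=∅
  n9('ab'): parent n1 fail=0; on 'b' 0 → fail=16;  out ∅∪∅=∅
  n15('ca'): parent n6 fail=0; on 'a' 0 → fail=1;  out {5}∪{1}={1,5}
  n17('ba'): parent n16 fail=0; on 'a' 0 → fail=1;  out {6}∪{1}={1,6}
  n3('aac'): parent n2 fail=1; on 'c' 1→0 → fail=6;  out ∅∪∅=∅
  n8('ccc'): parent n7 fail=6; on 'c' 6 → fail=7;  out {2}∪∅={2}
  n10('aba'): parent n9 fail=16; on 'a' 16 → fail=17;  out {3}∪{1,6}={1,3,6}
  n11('abc'): parent n9 fail=16; on 'c' 16→0 → fail=6;  out ∅∪∅=∅
  n4('aacc'): parent n3 fail=6; on 'c' 6 → fail=7;  out ∅∪∅=∅
  n12('abca'): parent n11 fail=6; on 'a' 6 → fail=15;  out ∅∪{1,5}={1,5}
  n5('aaccb'): parent n4 fail=7; on 'b' 7→6→0 → fail=16;  out {0}∪∅={0}
  n13('abcac'): parent n12 fail=15; on 'c' 15→1→0 → fail=6;  out ∅∪∅=∅
  n14('abcaca'): parent n13 fail=6; on 'a' 6 → fail=15;  out {4}∪{1,5}={1,4,5}

Text stream:
[0] read 'b'  n0⇒n16
[1] read 'c'  n16⇒n6 ·f
[2] read 'a'  n6⇒n15  → match P1@[2:2],P5@[1:2]
[3] read 'b'  n15⇒n9 ·f
[4] read 'a'  n9⇒n10  → match P1@[4:4],P3@[2:4],P6@[3:4]
[5] read 'c'  n10⇒n6 ·f
[6] read 'a'  n6⇒n15  → match P1@[6:6],P5@[5:6]
[7] read 'a'  n15⇒n2 ·f  → match P1@[7:7]
[8] read 'c'  n2⇒n3
[9] read 'b'  n3⇒n16 ·f
[10] read 'a'  n16⇒n17  → match P1@[10:10],P6@[9:10]
[11] read 'b'  n17⇒n9 ·f
[12] read 'b'  n9⇒n16 ·f
[13] read 'a'  n16⇒n17  → match P1@[13:13],P6@[12:13]
[14] read 'b'  n17⇒n9 ·f
[15] read 'a'  n9⇒n10  → match P1@[15:15],P3@[13:15],P6@[14:15]
[16] read 'c'  n10⇒n6 ·f
[17] read 'c'  n6⇒n7
[18] read 'c'  n7⇒n8  → match P2@[16:18]
[19] read 'b'  n8⇒n16 ·f
[20] read 'a'  n16⇒n17  → match P1@[20:20],P6@[19:20]
[21] read 'a'  n17⇒n2 ·f  → match P1@[21:21]
[22] read 'c'  n2⇒n3
[23] read 'a'  n3⇒n15 ·f  → match P1@[23:23],P5@[22:23]
[24] read 'a'  n15⇒n2 ·f  → match P1@[24:24]
[25] read 'c'  n2⇒n3
[26] read 'a'  n3⇒n15 ·f  → match P1@[26:26],P5@[25:26]
[27] read 'a'  n15⇒n2 ·f  → match P1@[27:27]
[28] read 'b'  n2⇒n9 ·f
[29] read 'a'  n9⇒n10  → match P1@[29:29],P3@[27:29],P6@[28:29]
[30] read 'a'  n10⇒n2 ·f  → match P1@[30:30]
[31] read 'b'  n2⇒n9 ·f
[32] read 'a'  n9⇒n10  → match P1@[32:32],P3@[30:32],P6@[31:32]
[33] read 'b'  n10⇒n9 ·f
[34] read 'a'  n9⇒n10  → match P1@[34:34],P3@[32:34],P6@[33:34]

Result: [[2,1],[2,5],[4,1],[4,3],[4,6],[6,1],[6,5],[7,1],[10,1],[10,6],[13,1],[13,6],[15,1],[15,3],[15,6],[18,2],[20,1],[20,6],[21,1],[23,1],[23,5],[24,1],[26,1],[26,5],[27,1],[29,1],[29,3],[29,6],[30,1],[32,1],[32,3],[32,6],[34,1],[34,3],[34,6]]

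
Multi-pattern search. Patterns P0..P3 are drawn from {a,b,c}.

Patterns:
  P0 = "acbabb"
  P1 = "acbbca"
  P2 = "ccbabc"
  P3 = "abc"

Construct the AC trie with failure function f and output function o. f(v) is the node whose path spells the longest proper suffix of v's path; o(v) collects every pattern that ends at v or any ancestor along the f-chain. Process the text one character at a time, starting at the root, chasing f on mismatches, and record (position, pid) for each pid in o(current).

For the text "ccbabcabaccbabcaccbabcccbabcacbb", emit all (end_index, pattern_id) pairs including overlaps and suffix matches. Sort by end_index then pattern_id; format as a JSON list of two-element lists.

Build:
Trie nodes:
  n0 'ε': a→1 c→10
  n1 'a': b→16 c→2
  n2 'ac': b→3
  n3 'acb': a→4 b→7
  n4 'acba': b→5
  n5 'acbab': b→6
  n6 'acbabb': ·  ←P0
  n7 'acbb': c→8
  n8 'acbbc': a→9
  n9 'acbbca': ·  ←P1
  n10 'c': c→11
  n11 'cc': b→12
  n12 'ccb': a→13
  n13 'ccba': b→14
  n14 'ccbab': c→15
  n15 'ccbabc': ·  ←P2
  n16 'ab': c→17
  n17 'abc': ·  ←P3

Failure links (BFS by depth):
  n1('a'): parent n0 fail=0; on 'a' 0 → fail=0;  out ∅∪∅=∅
  n10('c'): parent n0 fail=0; on 'c' 0 → fail=0;  out ∅∪∅=∅
  n2('ac'): parent n1 fail=0; on 'c' 0 → fail=10;  out ∅∪∅=∅
  n11('cc'): parent n10 fail=0; on 'c' 0 → fail=10;  out ∅∪∅=∅
  n16('ab'): parent n1 fail=0; on 'b' 0 → fail=0;  out ∅∪∅=∅
  n3('acb'): parent n2 fail=10; on 'b' 10→0 → fail=0;  out ∅∪∅=∅
  n12('ccb'): parent n11 fail=10; on 'b' 10→0 → fail=0;  out ∅∪∅=∅
  n17('abc'): parent n16 fail=0; on 'c' 0 → fail=10;  out {3}∪∅={3}
  n4('acba'): parent n3 fail=0; on 'a' 0 → fail=1;  out ∅∪∅=∅
  n7('acbb'): parent n3 fail=0; on 'b' 0 → fail=0;  out ∅∪∅=∅
  n13('ccba'): parent n12 fail=0; on 'a' 0 → fail=1;  out ∅∪∅=∅
  n5('acbab'): parent n4 fail=1; on 'b' 1 → fail=16;  out ∅∪∅=∅
  n8('acbbc'): parent n7 fail=0; on 'c' 0 → fail=10;  out ∅∪∅=∅
  n14('ccbab'): parent n13 fail=1; on 'b' 1 → fail=16;  out ∅∪∅=∅
  n6('acbabb'): parent n5 fail=16; on 'b' 16→0 → fail=0;  out {0}∪∅={0}
  n9('acbbca'): parent n8 fail=10; on 'a' 10→0 → fail=1;  out {1}∪∅={1}
  n15('ccbabc'): parent n14 fail=16; on 'c' 16 → fail=17;  out {2}∪{3}={2,3}

Run:
[0] read 'c'  n0⇒n10
[1] read 'c'  n10⇒n11
[2] read 'b'  n11⇒n12
[3] read 'a'  n12⇒n13
[4] read 'b'  n13⇒n14
[5] read 'c'  n14⇒n15  emit P2@[0:5],P3@[3:5]
[6] read 'a'  n15⇒n1 (fail-walked)
[7] read 'b'  n1⇒n16
[8] read 'a'  n16⇒n1 (fail-walked)
[9] read 'c'  n1⇒n2
[10] read 'c'  n2⇒n11 (fail-walked)
[11] read 'b'  n11⇒n12
[12] read 'a'  n12⇒n13
[13] read 'b'  n13⇒n14
[14] read 'c'  n14⇒n15  emit P2@[9:14],P3@[12:14]
[15] read 'a'  n15⇒n1 (fail-walked)
[16] read 'c'  n1⇒n2
[17] read 'c'  n2⇒n11 (fail-walked)
[18] read 'b'  n11⇒n12
[19] read 'a'  n12⇒n13
[20] read 'b'  n13⇒n14
[21] read 'c'  n14⇒n15  emit P2@[16:21],P3@[19:21]
[22] read 'c'  n15⇒n11 (fail-walked)
[23] read 'c'  n11⇒n11 (fail-walked)
[24] read 'b'  n11⇒n12
[25] read 'a'  n12⇒n13
[26] read 'b'  n13⇒n14
[27] read 'c'  n14⇒n15  emit P2@[22:27],P3@[25:27]
[28] read 'a'  n15⇒n1 (fail-walked)
[29] read 'c'  n1⇒n2
[30] read 'b'  n2⇒n3
[31] read 'b'  n3⇒n7

Matches: [[5,2],[5,3],[14,2],[14,3],[21,2],[21,3],[27,2],[27,3]]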